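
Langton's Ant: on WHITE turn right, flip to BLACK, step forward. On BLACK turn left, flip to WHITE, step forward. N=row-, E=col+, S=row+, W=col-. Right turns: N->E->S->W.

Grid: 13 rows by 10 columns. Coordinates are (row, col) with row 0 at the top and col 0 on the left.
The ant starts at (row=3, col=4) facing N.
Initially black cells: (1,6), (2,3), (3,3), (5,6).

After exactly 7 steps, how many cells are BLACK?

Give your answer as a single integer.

Step 1: on WHITE (3,4): turn R to E, flip to black, move to (3,5). |black|=5
Step 2: on WHITE (3,5): turn R to S, flip to black, move to (4,5). |black|=6
Step 3: on WHITE (4,5): turn R to W, flip to black, move to (4,4). |black|=7
Step 4: on WHITE (4,4): turn R to N, flip to black, move to (3,4). |black|=8
Step 5: on BLACK (3,4): turn L to W, flip to white, move to (3,3). |black|=7
Step 6: on BLACK (3,3): turn L to S, flip to white, move to (4,3). |black|=6
Step 7: on WHITE (4,3): turn R to W, flip to black, move to (4,2). |black|=7

Answer: 7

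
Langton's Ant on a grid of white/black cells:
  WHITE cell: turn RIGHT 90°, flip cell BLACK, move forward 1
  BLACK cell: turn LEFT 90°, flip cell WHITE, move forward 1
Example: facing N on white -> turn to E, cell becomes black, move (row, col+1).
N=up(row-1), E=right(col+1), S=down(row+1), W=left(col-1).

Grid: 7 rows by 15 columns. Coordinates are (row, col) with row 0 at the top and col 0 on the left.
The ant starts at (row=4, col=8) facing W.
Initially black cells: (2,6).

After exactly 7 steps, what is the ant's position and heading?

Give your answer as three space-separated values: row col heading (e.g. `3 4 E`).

Answer: 4 7 N

Derivation:
Step 1: on WHITE (4,8): turn R to N, flip to black, move to (3,8). |black|=2
Step 2: on WHITE (3,8): turn R to E, flip to black, move to (3,9). |black|=3
Step 3: on WHITE (3,9): turn R to S, flip to black, move to (4,9). |black|=4
Step 4: on WHITE (4,9): turn R to W, flip to black, move to (4,8). |black|=5
Step 5: on BLACK (4,8): turn L to S, flip to white, move to (5,8). |black|=4
Step 6: on WHITE (5,8): turn R to W, flip to black, move to (5,7). |black|=5
Step 7: on WHITE (5,7): turn R to N, flip to black, move to (4,7). |black|=6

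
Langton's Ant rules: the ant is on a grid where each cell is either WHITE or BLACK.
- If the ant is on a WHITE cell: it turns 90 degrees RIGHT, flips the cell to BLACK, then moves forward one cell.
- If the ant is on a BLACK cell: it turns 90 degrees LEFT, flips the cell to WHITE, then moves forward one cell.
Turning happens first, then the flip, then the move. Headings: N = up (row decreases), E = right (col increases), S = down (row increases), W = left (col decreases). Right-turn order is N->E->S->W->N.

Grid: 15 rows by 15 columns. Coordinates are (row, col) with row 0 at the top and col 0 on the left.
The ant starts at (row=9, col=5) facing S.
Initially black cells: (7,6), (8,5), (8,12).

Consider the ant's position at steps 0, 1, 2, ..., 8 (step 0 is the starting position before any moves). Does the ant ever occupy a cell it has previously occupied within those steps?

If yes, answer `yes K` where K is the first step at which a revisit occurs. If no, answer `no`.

Step 1: on WHITE (9,5): turn R to W, flip to black, move to (9,4). |black|=4 — new cell
Step 2: on WHITE (9,4): turn R to N, flip to black, move to (8,4). |black|=5 — new cell
Step 3: on WHITE (8,4): turn R to E, flip to black, move to (8,5). |black|=6 — new cell
Step 4: on BLACK (8,5): turn L to N, flip to white, move to (7,5). |black|=5 — new cell
Step 5: on WHITE (7,5): turn R to E, flip to black, move to (7,6). |black|=6 — new cell
Step 6: on BLACK (7,6): turn L to N, flip to white, move to (6,6). |black|=5 — new cell
Step 7: on WHITE (6,6): turn R to E, flip to black, move to (6,7). |black|=6 — new cell
Step 8: on WHITE (6,7): turn R to S, flip to black, move to (7,7). |black|=7 — new cell
No revisit within 8 steps.

Answer: no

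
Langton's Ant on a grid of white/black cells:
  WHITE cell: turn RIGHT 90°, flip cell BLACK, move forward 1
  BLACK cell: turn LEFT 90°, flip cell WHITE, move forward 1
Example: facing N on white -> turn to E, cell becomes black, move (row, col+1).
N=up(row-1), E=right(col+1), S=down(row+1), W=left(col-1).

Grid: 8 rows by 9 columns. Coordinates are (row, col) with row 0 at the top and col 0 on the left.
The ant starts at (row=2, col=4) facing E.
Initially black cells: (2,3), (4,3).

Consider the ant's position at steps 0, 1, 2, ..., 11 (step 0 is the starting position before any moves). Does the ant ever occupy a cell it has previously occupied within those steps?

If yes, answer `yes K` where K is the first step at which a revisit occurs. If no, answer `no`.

Step 1: on WHITE (2,4): turn R to S, flip to black, move to (3,4). |black|=3 — new cell
Step 2: on WHITE (3,4): turn R to W, flip to black, move to (3,3). |black|=4 — new cell
Step 3: on WHITE (3,3): turn R to N, flip to black, move to (2,3). |black|=5 — new cell
Step 4: on BLACK (2,3): turn L to W, flip to white, move to (2,2). |black|=4 — new cell
Step 5: on WHITE (2,2): turn R to N, flip to black, move to (1,2). |black|=5 — new cell
Step 6: on WHITE (1,2): turn R to E, flip to black, move to (1,3). |black|=6 — new cell
Step 7: on WHITE (1,3): turn R to S, flip to black, move to (2,3). |black|=7 — REVISIT

Answer: yes 7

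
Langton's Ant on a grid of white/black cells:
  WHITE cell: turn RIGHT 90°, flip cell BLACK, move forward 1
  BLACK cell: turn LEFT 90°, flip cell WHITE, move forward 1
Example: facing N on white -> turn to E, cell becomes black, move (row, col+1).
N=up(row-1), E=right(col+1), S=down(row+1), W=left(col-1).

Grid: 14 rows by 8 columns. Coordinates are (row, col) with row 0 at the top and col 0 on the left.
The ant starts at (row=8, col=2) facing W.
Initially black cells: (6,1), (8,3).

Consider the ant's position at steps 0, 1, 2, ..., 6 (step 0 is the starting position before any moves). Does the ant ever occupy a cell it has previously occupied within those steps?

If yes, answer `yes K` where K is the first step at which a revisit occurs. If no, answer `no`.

Answer: no

Derivation:
Step 1: on WHITE (8,2): turn R to N, flip to black, move to (7,2). |black|=3 — new cell
Step 2: on WHITE (7,2): turn R to E, flip to black, move to (7,3). |black|=4 — new cell
Step 3: on WHITE (7,3): turn R to S, flip to black, move to (8,3). |black|=5 — new cell
Step 4: on BLACK (8,3): turn L to E, flip to white, move to (8,4). |black|=4 — new cell
Step 5: on WHITE (8,4): turn R to S, flip to black, move to (9,4). |black|=5 — new cell
Step 6: on WHITE (9,4): turn R to W, flip to black, move to (9,3). |black|=6 — new cell
No revisit within 6 steps.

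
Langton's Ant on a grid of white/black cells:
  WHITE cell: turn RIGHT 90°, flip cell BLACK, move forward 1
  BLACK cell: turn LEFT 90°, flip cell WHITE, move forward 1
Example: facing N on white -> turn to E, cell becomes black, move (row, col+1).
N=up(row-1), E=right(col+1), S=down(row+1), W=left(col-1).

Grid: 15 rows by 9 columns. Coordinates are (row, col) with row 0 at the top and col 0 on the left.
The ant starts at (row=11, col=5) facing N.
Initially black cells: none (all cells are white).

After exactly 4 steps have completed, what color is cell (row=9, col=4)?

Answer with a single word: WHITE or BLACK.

Step 1: on WHITE (11,5): turn R to E, flip to black, move to (11,6). |black|=1
Step 2: on WHITE (11,6): turn R to S, flip to black, move to (12,6). |black|=2
Step 3: on WHITE (12,6): turn R to W, flip to black, move to (12,5). |black|=3
Step 4: on WHITE (12,5): turn R to N, flip to black, move to (11,5). |black|=4

Answer: WHITE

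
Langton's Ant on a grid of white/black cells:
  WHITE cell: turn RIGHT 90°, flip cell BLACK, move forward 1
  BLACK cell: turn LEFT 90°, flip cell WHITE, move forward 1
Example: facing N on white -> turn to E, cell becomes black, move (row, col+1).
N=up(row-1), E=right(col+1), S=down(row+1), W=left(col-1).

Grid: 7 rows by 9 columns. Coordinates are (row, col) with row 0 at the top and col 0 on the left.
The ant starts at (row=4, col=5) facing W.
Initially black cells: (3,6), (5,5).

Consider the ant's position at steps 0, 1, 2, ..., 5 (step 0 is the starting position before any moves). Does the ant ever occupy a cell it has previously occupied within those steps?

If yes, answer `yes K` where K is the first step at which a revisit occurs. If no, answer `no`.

Step 1: on WHITE (4,5): turn R to N, flip to black, move to (3,5). |black|=3 — new cell
Step 2: on WHITE (3,5): turn R to E, flip to black, move to (3,6). |black|=4 — new cell
Step 3: on BLACK (3,6): turn L to N, flip to white, move to (2,6). |black|=3 — new cell
Step 4: on WHITE (2,6): turn R to E, flip to black, move to (2,7). |black|=4 — new cell
Step 5: on WHITE (2,7): turn R to S, flip to black, move to (3,7). |black|=5 — new cell
No revisit within 5 steps.

Answer: no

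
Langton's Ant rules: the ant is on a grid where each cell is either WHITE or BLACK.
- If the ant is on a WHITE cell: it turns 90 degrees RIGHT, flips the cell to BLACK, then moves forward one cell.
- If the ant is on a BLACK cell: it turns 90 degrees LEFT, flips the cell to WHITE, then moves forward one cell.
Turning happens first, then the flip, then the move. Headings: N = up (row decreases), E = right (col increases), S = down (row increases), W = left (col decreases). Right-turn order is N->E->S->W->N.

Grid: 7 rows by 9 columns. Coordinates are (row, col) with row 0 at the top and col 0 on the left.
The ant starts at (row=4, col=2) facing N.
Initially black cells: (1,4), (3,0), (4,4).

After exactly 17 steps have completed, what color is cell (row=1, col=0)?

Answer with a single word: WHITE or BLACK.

Step 1: on WHITE (4,2): turn R to E, flip to black, move to (4,3). |black|=4
Step 2: on WHITE (4,3): turn R to S, flip to black, move to (5,3). |black|=5
Step 3: on WHITE (5,3): turn R to W, flip to black, move to (5,2). |black|=6
Step 4: on WHITE (5,2): turn R to N, flip to black, move to (4,2). |black|=7
Step 5: on BLACK (4,2): turn L to W, flip to white, move to (4,1). |black|=6
Step 6: on WHITE (4,1): turn R to N, flip to black, move to (3,1). |black|=7
Step 7: on WHITE (3,1): turn R to E, flip to black, move to (3,2). |black|=8
Step 8: on WHITE (3,2): turn R to S, flip to black, move to (4,2). |black|=9
Step 9: on WHITE (4,2): turn R to W, flip to black, move to (4,1). |black|=10
Step 10: on BLACK (4,1): turn L to S, flip to white, move to (5,1). |black|=9
Step 11: on WHITE (5,1): turn R to W, flip to black, move to (5,0). |black|=10
Step 12: on WHITE (5,0): turn R to N, flip to black, move to (4,0). |black|=11
Step 13: on WHITE (4,0): turn R to E, flip to black, move to (4,1). |black|=12
Step 14: on WHITE (4,1): turn R to S, flip to black, move to (5,1). |black|=13
Step 15: on BLACK (5,1): turn L to E, flip to white, move to (5,2). |black|=12
Step 16: on BLACK (5,2): turn L to N, flip to white, move to (4,2). |black|=11
Step 17: on BLACK (4,2): turn L to W, flip to white, move to (4,1). |black|=10

Answer: WHITE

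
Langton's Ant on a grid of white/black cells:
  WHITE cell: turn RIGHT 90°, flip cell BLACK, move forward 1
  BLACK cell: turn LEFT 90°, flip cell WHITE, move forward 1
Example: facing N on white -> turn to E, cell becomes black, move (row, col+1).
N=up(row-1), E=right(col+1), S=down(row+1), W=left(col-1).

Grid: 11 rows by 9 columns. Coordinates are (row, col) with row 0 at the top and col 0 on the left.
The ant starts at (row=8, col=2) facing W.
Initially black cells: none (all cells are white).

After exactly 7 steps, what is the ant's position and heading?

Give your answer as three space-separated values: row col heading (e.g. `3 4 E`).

Answer: 8 1 N

Derivation:
Step 1: on WHITE (8,2): turn R to N, flip to black, move to (7,2). |black|=1
Step 2: on WHITE (7,2): turn R to E, flip to black, move to (7,3). |black|=2
Step 3: on WHITE (7,3): turn R to S, flip to black, move to (8,3). |black|=3
Step 4: on WHITE (8,3): turn R to W, flip to black, move to (8,2). |black|=4
Step 5: on BLACK (8,2): turn L to S, flip to white, move to (9,2). |black|=3
Step 6: on WHITE (9,2): turn R to W, flip to black, move to (9,1). |black|=4
Step 7: on WHITE (9,1): turn R to N, flip to black, move to (8,1). |black|=5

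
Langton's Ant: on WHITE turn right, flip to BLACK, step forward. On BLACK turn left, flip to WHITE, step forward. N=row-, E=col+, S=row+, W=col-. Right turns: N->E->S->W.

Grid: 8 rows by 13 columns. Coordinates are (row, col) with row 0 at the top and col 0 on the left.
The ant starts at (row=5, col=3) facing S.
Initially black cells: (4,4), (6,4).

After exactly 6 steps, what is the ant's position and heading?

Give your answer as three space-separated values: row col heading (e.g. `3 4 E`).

Answer: 6 4 S

Derivation:
Step 1: on WHITE (5,3): turn R to W, flip to black, move to (5,2). |black|=3
Step 2: on WHITE (5,2): turn R to N, flip to black, move to (4,2). |black|=4
Step 3: on WHITE (4,2): turn R to E, flip to black, move to (4,3). |black|=5
Step 4: on WHITE (4,3): turn R to S, flip to black, move to (5,3). |black|=6
Step 5: on BLACK (5,3): turn L to E, flip to white, move to (5,4). |black|=5
Step 6: on WHITE (5,4): turn R to S, flip to black, move to (6,4). |black|=6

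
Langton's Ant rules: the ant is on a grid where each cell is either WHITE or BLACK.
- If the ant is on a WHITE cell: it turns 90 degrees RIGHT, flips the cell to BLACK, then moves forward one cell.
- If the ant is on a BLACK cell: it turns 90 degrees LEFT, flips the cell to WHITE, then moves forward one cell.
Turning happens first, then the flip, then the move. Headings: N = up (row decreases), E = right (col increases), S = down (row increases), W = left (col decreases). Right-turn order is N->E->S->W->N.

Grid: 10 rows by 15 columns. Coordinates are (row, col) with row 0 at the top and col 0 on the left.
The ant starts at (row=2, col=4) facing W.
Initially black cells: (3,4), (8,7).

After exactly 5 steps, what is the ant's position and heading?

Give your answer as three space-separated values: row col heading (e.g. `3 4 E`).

Answer: 3 4 S

Derivation:
Step 1: on WHITE (2,4): turn R to N, flip to black, move to (1,4). |black|=3
Step 2: on WHITE (1,4): turn R to E, flip to black, move to (1,5). |black|=4
Step 3: on WHITE (1,5): turn R to S, flip to black, move to (2,5). |black|=5
Step 4: on WHITE (2,5): turn R to W, flip to black, move to (2,4). |black|=6
Step 5: on BLACK (2,4): turn L to S, flip to white, move to (3,4). |black|=5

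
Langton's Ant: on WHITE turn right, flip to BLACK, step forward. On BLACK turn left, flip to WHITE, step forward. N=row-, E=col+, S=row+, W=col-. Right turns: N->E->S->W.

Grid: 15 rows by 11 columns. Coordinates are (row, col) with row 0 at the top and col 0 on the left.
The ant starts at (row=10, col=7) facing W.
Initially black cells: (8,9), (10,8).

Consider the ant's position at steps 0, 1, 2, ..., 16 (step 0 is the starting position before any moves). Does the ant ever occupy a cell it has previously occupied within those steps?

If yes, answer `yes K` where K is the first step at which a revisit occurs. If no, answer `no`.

Answer: yes 7

Derivation:
Step 1: on WHITE (10,7): turn R to N, flip to black, move to (9,7). |black|=3 — new cell
Step 2: on WHITE (9,7): turn R to E, flip to black, move to (9,8). |black|=4 — new cell
Step 3: on WHITE (9,8): turn R to S, flip to black, move to (10,8). |black|=5 — new cell
Step 4: on BLACK (10,8): turn L to E, flip to white, move to (10,9). |black|=4 — new cell
Step 5: on WHITE (10,9): turn R to S, flip to black, move to (11,9). |black|=5 — new cell
Step 6: on WHITE (11,9): turn R to W, flip to black, move to (11,8). |black|=6 — new cell
Step 7: on WHITE (11,8): turn R to N, flip to black, move to (10,8). |black|=7 — REVISIT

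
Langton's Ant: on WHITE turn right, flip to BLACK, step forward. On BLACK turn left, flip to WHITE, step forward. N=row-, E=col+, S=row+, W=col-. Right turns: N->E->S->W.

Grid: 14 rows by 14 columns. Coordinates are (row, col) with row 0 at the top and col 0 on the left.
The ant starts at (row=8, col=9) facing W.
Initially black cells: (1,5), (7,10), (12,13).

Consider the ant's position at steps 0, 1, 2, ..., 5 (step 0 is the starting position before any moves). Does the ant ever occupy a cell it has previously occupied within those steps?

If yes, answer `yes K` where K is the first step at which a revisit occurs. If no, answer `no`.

Step 1: on WHITE (8,9): turn R to N, flip to black, move to (7,9). |black|=4 — new cell
Step 2: on WHITE (7,9): turn R to E, flip to black, move to (7,10). |black|=5 — new cell
Step 3: on BLACK (7,10): turn L to N, flip to white, move to (6,10). |black|=4 — new cell
Step 4: on WHITE (6,10): turn R to E, flip to black, move to (6,11). |black|=5 — new cell
Step 5: on WHITE (6,11): turn R to S, flip to black, move to (7,11). |black|=6 — new cell
No revisit within 5 steps.

Answer: no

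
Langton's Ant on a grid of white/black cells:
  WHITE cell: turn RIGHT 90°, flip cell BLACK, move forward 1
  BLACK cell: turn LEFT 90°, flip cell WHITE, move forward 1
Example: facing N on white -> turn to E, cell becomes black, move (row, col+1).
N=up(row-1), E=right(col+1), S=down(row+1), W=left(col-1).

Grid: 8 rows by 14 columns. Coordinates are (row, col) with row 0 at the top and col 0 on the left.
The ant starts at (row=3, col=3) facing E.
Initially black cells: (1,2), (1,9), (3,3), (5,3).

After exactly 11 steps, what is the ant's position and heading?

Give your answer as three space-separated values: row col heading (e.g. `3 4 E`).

Step 1: on BLACK (3,3): turn L to N, flip to white, move to (2,3). |black|=3
Step 2: on WHITE (2,3): turn R to E, flip to black, move to (2,4). |black|=4
Step 3: on WHITE (2,4): turn R to S, flip to black, move to (3,4). |black|=5
Step 4: on WHITE (3,4): turn R to W, flip to black, move to (3,3). |black|=6
Step 5: on WHITE (3,3): turn R to N, flip to black, move to (2,3). |black|=7
Step 6: on BLACK (2,3): turn L to W, flip to white, move to (2,2). |black|=6
Step 7: on WHITE (2,2): turn R to N, flip to black, move to (1,2). |black|=7
Step 8: on BLACK (1,2): turn L to W, flip to white, move to (1,1). |black|=6
Step 9: on WHITE (1,1): turn R to N, flip to black, move to (0,1). |black|=7
Step 10: on WHITE (0,1): turn R to E, flip to black, move to (0,2). |black|=8
Step 11: on WHITE (0,2): turn R to S, flip to black, move to (1,2). |black|=9

Answer: 1 2 S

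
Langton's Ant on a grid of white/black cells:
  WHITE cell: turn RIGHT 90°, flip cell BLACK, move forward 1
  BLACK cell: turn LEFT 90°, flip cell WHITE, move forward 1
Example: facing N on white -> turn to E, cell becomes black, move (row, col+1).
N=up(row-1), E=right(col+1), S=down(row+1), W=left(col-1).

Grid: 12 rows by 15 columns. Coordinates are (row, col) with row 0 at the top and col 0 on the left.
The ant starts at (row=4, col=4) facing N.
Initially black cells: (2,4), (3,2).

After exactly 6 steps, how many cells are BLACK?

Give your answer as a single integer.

Step 1: on WHITE (4,4): turn R to E, flip to black, move to (4,5). |black|=3
Step 2: on WHITE (4,5): turn R to S, flip to black, move to (5,5). |black|=4
Step 3: on WHITE (5,5): turn R to W, flip to black, move to (5,4). |black|=5
Step 4: on WHITE (5,4): turn R to N, flip to black, move to (4,4). |black|=6
Step 5: on BLACK (4,4): turn L to W, flip to white, move to (4,3). |black|=5
Step 6: on WHITE (4,3): turn R to N, flip to black, move to (3,3). |black|=6

Answer: 6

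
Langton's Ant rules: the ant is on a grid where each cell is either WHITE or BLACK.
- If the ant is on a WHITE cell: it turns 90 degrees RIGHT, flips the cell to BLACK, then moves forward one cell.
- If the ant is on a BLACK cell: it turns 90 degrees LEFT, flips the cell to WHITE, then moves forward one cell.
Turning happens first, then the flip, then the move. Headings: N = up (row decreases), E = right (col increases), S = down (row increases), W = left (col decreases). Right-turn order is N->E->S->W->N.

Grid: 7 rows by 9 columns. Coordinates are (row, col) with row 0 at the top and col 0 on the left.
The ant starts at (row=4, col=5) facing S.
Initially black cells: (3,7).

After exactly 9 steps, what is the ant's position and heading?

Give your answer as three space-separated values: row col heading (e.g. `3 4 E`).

Answer: 4 6 E

Derivation:
Step 1: on WHITE (4,5): turn R to W, flip to black, move to (4,4). |black|=2
Step 2: on WHITE (4,4): turn R to N, flip to black, move to (3,4). |black|=3
Step 3: on WHITE (3,4): turn R to E, flip to black, move to (3,5). |black|=4
Step 4: on WHITE (3,5): turn R to S, flip to black, move to (4,5). |black|=5
Step 5: on BLACK (4,5): turn L to E, flip to white, move to (4,6). |black|=4
Step 6: on WHITE (4,6): turn R to S, flip to black, move to (5,6). |black|=5
Step 7: on WHITE (5,6): turn R to W, flip to black, move to (5,5). |black|=6
Step 8: on WHITE (5,5): turn R to N, flip to black, move to (4,5). |black|=7
Step 9: on WHITE (4,5): turn R to E, flip to black, move to (4,6). |black|=8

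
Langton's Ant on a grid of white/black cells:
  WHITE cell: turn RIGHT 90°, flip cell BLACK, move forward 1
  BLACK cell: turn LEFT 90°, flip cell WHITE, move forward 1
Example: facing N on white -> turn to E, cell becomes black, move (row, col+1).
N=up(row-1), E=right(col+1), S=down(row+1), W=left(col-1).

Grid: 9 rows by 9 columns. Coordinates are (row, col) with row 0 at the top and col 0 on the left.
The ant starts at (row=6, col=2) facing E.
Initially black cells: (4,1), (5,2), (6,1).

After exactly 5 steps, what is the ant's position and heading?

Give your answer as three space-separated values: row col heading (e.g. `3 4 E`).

Step 1: on WHITE (6,2): turn R to S, flip to black, move to (7,2). |black|=4
Step 2: on WHITE (7,2): turn R to W, flip to black, move to (7,1). |black|=5
Step 3: on WHITE (7,1): turn R to N, flip to black, move to (6,1). |black|=6
Step 4: on BLACK (6,1): turn L to W, flip to white, move to (6,0). |black|=5
Step 5: on WHITE (6,0): turn R to N, flip to black, move to (5,0). |black|=6

Answer: 5 0 N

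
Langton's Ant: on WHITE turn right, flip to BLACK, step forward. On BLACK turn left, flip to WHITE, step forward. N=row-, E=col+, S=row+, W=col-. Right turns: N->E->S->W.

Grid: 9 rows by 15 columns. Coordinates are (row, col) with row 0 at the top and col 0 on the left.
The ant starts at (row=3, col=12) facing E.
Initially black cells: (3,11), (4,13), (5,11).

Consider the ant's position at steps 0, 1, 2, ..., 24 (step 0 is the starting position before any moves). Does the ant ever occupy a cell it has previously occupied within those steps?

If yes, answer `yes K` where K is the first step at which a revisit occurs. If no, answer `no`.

Answer: yes 7

Derivation:
Step 1: on WHITE (3,12): turn R to S, flip to black, move to (4,12). |black|=4 — new cell
Step 2: on WHITE (4,12): turn R to W, flip to black, move to (4,11). |black|=5 — new cell
Step 3: on WHITE (4,11): turn R to N, flip to black, move to (3,11). |black|=6 — new cell
Step 4: on BLACK (3,11): turn L to W, flip to white, move to (3,10). |black|=5 — new cell
Step 5: on WHITE (3,10): turn R to N, flip to black, move to (2,10). |black|=6 — new cell
Step 6: on WHITE (2,10): turn R to E, flip to black, move to (2,11). |black|=7 — new cell
Step 7: on WHITE (2,11): turn R to S, flip to black, move to (3,11). |black|=8 — REVISIT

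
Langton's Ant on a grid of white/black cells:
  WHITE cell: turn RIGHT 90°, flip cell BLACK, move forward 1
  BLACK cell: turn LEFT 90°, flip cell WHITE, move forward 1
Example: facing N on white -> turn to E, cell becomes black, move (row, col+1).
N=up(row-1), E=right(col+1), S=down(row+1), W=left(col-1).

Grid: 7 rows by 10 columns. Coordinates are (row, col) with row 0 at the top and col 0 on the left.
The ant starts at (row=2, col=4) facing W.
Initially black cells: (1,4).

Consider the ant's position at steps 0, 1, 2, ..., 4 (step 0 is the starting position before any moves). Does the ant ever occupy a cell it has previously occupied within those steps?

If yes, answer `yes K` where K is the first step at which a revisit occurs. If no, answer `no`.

Step 1: on WHITE (2,4): turn R to N, flip to black, move to (1,4). |black|=2 — new cell
Step 2: on BLACK (1,4): turn L to W, flip to white, move to (1,3). |black|=1 — new cell
Step 3: on WHITE (1,3): turn R to N, flip to black, move to (0,3). |black|=2 — new cell
Step 4: on WHITE (0,3): turn R to E, flip to black, move to (0,4). |black|=3 — new cell
No revisit within 4 steps.

Answer: no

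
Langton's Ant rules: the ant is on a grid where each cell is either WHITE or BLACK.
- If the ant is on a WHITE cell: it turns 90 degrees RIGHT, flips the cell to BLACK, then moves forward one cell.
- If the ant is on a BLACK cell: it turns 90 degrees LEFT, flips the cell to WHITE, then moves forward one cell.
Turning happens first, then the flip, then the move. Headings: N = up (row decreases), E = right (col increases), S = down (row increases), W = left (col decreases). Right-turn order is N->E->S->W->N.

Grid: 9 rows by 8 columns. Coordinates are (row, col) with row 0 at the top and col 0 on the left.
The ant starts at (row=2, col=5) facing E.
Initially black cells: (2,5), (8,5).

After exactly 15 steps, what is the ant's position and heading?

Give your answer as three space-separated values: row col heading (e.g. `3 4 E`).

Step 1: on BLACK (2,5): turn L to N, flip to white, move to (1,5). |black|=1
Step 2: on WHITE (1,5): turn R to E, flip to black, move to (1,6). |black|=2
Step 3: on WHITE (1,6): turn R to S, flip to black, move to (2,6). |black|=3
Step 4: on WHITE (2,6): turn R to W, flip to black, move to (2,5). |black|=4
Step 5: on WHITE (2,5): turn R to N, flip to black, move to (1,5). |black|=5
Step 6: on BLACK (1,5): turn L to W, flip to white, move to (1,4). |black|=4
Step 7: on WHITE (1,4): turn R to N, flip to black, move to (0,4). |black|=5
Step 8: on WHITE (0,4): turn R to E, flip to black, move to (0,5). |black|=6
Step 9: on WHITE (0,5): turn R to S, flip to black, move to (1,5). |black|=7
Step 10: on WHITE (1,5): turn R to W, flip to black, move to (1,4). |black|=8
Step 11: on BLACK (1,4): turn L to S, flip to white, move to (2,4). |black|=7
Step 12: on WHITE (2,4): turn R to W, flip to black, move to (2,3). |black|=8
Step 13: on WHITE (2,3): turn R to N, flip to black, move to (1,3). |black|=9
Step 14: on WHITE (1,3): turn R to E, flip to black, move to (1,4). |black|=10
Step 15: on WHITE (1,4): turn R to S, flip to black, move to (2,4). |black|=11

Answer: 2 4 S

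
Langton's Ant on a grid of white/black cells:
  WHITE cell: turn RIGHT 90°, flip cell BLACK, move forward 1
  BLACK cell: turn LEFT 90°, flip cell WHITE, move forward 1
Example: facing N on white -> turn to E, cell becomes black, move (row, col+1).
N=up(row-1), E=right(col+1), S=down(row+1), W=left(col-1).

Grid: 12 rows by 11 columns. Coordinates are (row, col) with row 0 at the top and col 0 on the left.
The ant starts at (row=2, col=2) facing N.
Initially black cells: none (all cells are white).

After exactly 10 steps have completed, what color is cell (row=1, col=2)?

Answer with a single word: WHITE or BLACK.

Step 1: on WHITE (2,2): turn R to E, flip to black, move to (2,3). |black|=1
Step 2: on WHITE (2,3): turn R to S, flip to black, move to (3,3). |black|=2
Step 3: on WHITE (3,3): turn R to W, flip to black, move to (3,2). |black|=3
Step 4: on WHITE (3,2): turn R to N, flip to black, move to (2,2). |black|=4
Step 5: on BLACK (2,2): turn L to W, flip to white, move to (2,1). |black|=3
Step 6: on WHITE (2,1): turn R to N, flip to black, move to (1,1). |black|=4
Step 7: on WHITE (1,1): turn R to E, flip to black, move to (1,2). |black|=5
Step 8: on WHITE (1,2): turn R to S, flip to black, move to (2,2). |black|=6
Step 9: on WHITE (2,2): turn R to W, flip to black, move to (2,1). |black|=7
Step 10: on BLACK (2,1): turn L to S, flip to white, move to (3,1). |black|=6

Answer: BLACK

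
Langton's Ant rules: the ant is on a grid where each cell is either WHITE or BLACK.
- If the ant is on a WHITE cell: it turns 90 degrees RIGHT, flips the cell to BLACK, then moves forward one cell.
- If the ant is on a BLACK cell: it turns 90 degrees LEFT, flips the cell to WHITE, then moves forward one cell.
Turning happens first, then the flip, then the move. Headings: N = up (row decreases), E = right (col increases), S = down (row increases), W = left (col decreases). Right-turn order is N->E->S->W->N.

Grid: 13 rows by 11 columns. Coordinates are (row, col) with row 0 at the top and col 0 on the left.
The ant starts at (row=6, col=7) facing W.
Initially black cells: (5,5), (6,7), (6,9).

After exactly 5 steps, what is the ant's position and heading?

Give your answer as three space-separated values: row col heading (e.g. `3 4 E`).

Step 1: on BLACK (6,7): turn L to S, flip to white, move to (7,7). |black|=2
Step 2: on WHITE (7,7): turn R to W, flip to black, move to (7,6). |black|=3
Step 3: on WHITE (7,6): turn R to N, flip to black, move to (6,6). |black|=4
Step 4: on WHITE (6,6): turn R to E, flip to black, move to (6,7). |black|=5
Step 5: on WHITE (6,7): turn R to S, flip to black, move to (7,7). |black|=6

Answer: 7 7 S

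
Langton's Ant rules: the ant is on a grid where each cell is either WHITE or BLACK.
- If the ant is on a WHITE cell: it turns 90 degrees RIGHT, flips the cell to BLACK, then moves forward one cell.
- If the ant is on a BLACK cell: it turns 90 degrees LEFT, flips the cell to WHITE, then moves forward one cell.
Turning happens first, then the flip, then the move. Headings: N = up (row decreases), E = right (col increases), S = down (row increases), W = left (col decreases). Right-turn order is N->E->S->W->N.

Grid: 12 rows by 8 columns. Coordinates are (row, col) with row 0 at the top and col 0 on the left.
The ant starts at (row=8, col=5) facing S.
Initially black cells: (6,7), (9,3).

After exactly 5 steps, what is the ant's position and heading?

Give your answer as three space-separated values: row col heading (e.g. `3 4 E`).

Step 1: on WHITE (8,5): turn R to W, flip to black, move to (8,4). |black|=3
Step 2: on WHITE (8,4): turn R to N, flip to black, move to (7,4). |black|=4
Step 3: on WHITE (7,4): turn R to E, flip to black, move to (7,5). |black|=5
Step 4: on WHITE (7,5): turn R to S, flip to black, move to (8,5). |black|=6
Step 5: on BLACK (8,5): turn L to E, flip to white, move to (8,6). |black|=5

Answer: 8 6 E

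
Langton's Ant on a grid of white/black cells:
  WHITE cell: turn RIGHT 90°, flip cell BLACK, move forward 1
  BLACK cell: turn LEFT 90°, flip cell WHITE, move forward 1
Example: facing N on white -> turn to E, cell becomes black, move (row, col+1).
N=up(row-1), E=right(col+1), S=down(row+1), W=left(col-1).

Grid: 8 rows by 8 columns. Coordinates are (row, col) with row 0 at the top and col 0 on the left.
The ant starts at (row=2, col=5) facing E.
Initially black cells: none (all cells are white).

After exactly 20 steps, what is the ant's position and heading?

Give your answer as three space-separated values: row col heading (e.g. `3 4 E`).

Step 1: on WHITE (2,5): turn R to S, flip to black, move to (3,5). |black|=1
Step 2: on WHITE (3,5): turn R to W, flip to black, move to (3,4). |black|=2
Step 3: on WHITE (3,4): turn R to N, flip to black, move to (2,4). |black|=3
Step 4: on WHITE (2,4): turn R to E, flip to black, move to (2,5). |black|=4
Step 5: on BLACK (2,5): turn L to N, flip to white, move to (1,5). |black|=3
Step 6: on WHITE (1,5): turn R to E, flip to black, move to (1,6). |black|=4
Step 7: on WHITE (1,6): turn R to S, flip to black, move to (2,6). |black|=5
Step 8: on WHITE (2,6): turn R to W, flip to black, move to (2,5). |black|=6
Step 9: on WHITE (2,5): turn R to N, flip to black, move to (1,5). |black|=7
Step 10: on BLACK (1,5): turn L to W, flip to white, move to (1,4). |black|=6
Step 11: on WHITE (1,4): turn R to N, flip to black, move to (0,4). |black|=7
Step 12: on WHITE (0,4): turn R to E, flip to black, move to (0,5). |black|=8
Step 13: on WHITE (0,5): turn R to S, flip to black, move to (1,5). |black|=9
Step 14: on WHITE (1,5): turn R to W, flip to black, move to (1,4). |black|=10
Step 15: on BLACK (1,4): turn L to S, flip to white, move to (2,4). |black|=9
Step 16: on BLACK (2,4): turn L to E, flip to white, move to (2,5). |black|=8
Step 17: on BLACK (2,5): turn L to N, flip to white, move to (1,5). |black|=7
Step 18: on BLACK (1,5): turn L to W, flip to white, move to (1,4). |black|=6
Step 19: on WHITE (1,4): turn R to N, flip to black, move to (0,4). |black|=7
Step 20: on BLACK (0,4): turn L to W, flip to white, move to (0,3). |black|=6

Answer: 0 3 W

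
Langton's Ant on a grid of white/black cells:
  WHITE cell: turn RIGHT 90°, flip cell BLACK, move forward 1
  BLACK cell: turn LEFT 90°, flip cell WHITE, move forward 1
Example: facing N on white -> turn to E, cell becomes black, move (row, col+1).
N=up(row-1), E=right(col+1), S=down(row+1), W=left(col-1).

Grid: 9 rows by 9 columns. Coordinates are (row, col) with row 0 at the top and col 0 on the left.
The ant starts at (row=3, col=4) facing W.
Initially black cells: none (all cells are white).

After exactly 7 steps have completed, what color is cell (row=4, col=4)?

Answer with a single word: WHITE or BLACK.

Answer: BLACK

Derivation:
Step 1: on WHITE (3,4): turn R to N, flip to black, move to (2,4). |black|=1
Step 2: on WHITE (2,4): turn R to E, flip to black, move to (2,5). |black|=2
Step 3: on WHITE (2,5): turn R to S, flip to black, move to (3,5). |black|=3
Step 4: on WHITE (3,5): turn R to W, flip to black, move to (3,4). |black|=4
Step 5: on BLACK (3,4): turn L to S, flip to white, move to (4,4). |black|=3
Step 6: on WHITE (4,4): turn R to W, flip to black, move to (4,3). |black|=4
Step 7: on WHITE (4,3): turn R to N, flip to black, move to (3,3). |black|=5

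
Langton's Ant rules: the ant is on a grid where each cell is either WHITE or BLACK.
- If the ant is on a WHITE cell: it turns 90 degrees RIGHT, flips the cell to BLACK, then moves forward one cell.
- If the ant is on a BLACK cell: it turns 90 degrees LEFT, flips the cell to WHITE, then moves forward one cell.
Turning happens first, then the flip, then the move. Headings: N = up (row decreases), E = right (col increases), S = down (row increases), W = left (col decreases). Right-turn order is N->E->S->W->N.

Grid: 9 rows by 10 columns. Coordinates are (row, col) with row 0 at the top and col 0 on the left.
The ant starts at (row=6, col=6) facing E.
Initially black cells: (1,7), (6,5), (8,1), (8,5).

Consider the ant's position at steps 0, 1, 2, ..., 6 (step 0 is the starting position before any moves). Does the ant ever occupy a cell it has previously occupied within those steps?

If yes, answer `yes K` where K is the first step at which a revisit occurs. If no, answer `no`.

Answer: no

Derivation:
Step 1: on WHITE (6,6): turn R to S, flip to black, move to (7,6). |black|=5 — new cell
Step 2: on WHITE (7,6): turn R to W, flip to black, move to (7,5). |black|=6 — new cell
Step 3: on WHITE (7,5): turn R to N, flip to black, move to (6,5). |black|=7 — new cell
Step 4: on BLACK (6,5): turn L to W, flip to white, move to (6,4). |black|=6 — new cell
Step 5: on WHITE (6,4): turn R to N, flip to black, move to (5,4). |black|=7 — new cell
Step 6: on WHITE (5,4): turn R to E, flip to black, move to (5,5). |black|=8 — new cell
No revisit within 6 steps.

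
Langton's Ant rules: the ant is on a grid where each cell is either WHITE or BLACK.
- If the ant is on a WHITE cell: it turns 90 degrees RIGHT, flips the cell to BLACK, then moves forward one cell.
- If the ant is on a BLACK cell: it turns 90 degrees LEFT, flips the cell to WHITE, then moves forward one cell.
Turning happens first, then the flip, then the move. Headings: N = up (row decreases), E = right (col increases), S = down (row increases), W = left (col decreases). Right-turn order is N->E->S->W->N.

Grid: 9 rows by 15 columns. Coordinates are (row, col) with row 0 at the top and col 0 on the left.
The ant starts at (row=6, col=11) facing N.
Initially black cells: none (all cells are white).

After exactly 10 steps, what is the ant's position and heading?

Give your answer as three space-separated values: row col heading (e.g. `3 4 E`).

Answer: 7 10 S

Derivation:
Step 1: on WHITE (6,11): turn R to E, flip to black, move to (6,12). |black|=1
Step 2: on WHITE (6,12): turn R to S, flip to black, move to (7,12). |black|=2
Step 3: on WHITE (7,12): turn R to W, flip to black, move to (7,11). |black|=3
Step 4: on WHITE (7,11): turn R to N, flip to black, move to (6,11). |black|=4
Step 5: on BLACK (6,11): turn L to W, flip to white, move to (6,10). |black|=3
Step 6: on WHITE (6,10): turn R to N, flip to black, move to (5,10). |black|=4
Step 7: on WHITE (5,10): turn R to E, flip to black, move to (5,11). |black|=5
Step 8: on WHITE (5,11): turn R to S, flip to black, move to (6,11). |black|=6
Step 9: on WHITE (6,11): turn R to W, flip to black, move to (6,10). |black|=7
Step 10: on BLACK (6,10): turn L to S, flip to white, move to (7,10). |black|=6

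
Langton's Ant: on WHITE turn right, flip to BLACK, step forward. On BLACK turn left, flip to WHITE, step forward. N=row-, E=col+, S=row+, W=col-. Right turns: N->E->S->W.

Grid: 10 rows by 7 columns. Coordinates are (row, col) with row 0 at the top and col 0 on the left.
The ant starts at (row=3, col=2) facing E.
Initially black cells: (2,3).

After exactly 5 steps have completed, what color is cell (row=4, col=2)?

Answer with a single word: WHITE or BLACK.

Step 1: on WHITE (3,2): turn R to S, flip to black, move to (4,2). |black|=2
Step 2: on WHITE (4,2): turn R to W, flip to black, move to (4,1). |black|=3
Step 3: on WHITE (4,1): turn R to N, flip to black, move to (3,1). |black|=4
Step 4: on WHITE (3,1): turn R to E, flip to black, move to (3,2). |black|=5
Step 5: on BLACK (3,2): turn L to N, flip to white, move to (2,2). |black|=4

Answer: BLACK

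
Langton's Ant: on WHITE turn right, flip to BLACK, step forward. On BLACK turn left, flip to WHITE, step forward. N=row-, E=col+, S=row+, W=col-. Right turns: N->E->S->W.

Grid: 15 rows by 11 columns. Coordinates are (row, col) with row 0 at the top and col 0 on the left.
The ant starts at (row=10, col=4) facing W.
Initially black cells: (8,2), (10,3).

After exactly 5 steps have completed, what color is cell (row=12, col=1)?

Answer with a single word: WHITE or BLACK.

Step 1: on WHITE (10,4): turn R to N, flip to black, move to (9,4). |black|=3
Step 2: on WHITE (9,4): turn R to E, flip to black, move to (9,5). |black|=4
Step 3: on WHITE (9,5): turn R to S, flip to black, move to (10,5). |black|=5
Step 4: on WHITE (10,5): turn R to W, flip to black, move to (10,4). |black|=6
Step 5: on BLACK (10,4): turn L to S, flip to white, move to (11,4). |black|=5

Answer: WHITE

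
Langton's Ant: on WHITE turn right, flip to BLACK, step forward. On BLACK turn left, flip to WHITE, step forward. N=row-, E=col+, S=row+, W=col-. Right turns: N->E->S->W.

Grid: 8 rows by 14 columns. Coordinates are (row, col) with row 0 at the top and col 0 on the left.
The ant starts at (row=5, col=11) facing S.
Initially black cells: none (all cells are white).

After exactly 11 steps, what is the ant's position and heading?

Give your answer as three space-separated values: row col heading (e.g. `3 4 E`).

Answer: 4 13 E

Derivation:
Step 1: on WHITE (5,11): turn R to W, flip to black, move to (5,10). |black|=1
Step 2: on WHITE (5,10): turn R to N, flip to black, move to (4,10). |black|=2
Step 3: on WHITE (4,10): turn R to E, flip to black, move to (4,11). |black|=3
Step 4: on WHITE (4,11): turn R to S, flip to black, move to (5,11). |black|=4
Step 5: on BLACK (5,11): turn L to E, flip to white, move to (5,12). |black|=3
Step 6: on WHITE (5,12): turn R to S, flip to black, move to (6,12). |black|=4
Step 7: on WHITE (6,12): turn R to W, flip to black, move to (6,11). |black|=5
Step 8: on WHITE (6,11): turn R to N, flip to black, move to (5,11). |black|=6
Step 9: on WHITE (5,11): turn R to E, flip to black, move to (5,12). |black|=7
Step 10: on BLACK (5,12): turn L to N, flip to white, move to (4,12). |black|=6
Step 11: on WHITE (4,12): turn R to E, flip to black, move to (4,13). |black|=7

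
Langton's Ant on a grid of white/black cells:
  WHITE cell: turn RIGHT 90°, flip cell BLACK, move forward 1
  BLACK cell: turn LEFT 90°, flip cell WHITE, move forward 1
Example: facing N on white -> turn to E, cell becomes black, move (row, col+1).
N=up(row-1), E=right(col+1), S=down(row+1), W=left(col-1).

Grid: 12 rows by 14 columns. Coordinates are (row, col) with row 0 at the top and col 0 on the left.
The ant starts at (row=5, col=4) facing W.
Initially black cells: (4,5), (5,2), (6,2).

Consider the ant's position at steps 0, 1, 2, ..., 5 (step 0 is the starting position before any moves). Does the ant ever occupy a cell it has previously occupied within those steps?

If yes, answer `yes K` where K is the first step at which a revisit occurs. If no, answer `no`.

Answer: no

Derivation:
Step 1: on WHITE (5,4): turn R to N, flip to black, move to (4,4). |black|=4 — new cell
Step 2: on WHITE (4,4): turn R to E, flip to black, move to (4,5). |black|=5 — new cell
Step 3: on BLACK (4,5): turn L to N, flip to white, move to (3,5). |black|=4 — new cell
Step 4: on WHITE (3,5): turn R to E, flip to black, move to (3,6). |black|=5 — new cell
Step 5: on WHITE (3,6): turn R to S, flip to black, move to (4,6). |black|=6 — new cell
No revisit within 5 steps.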